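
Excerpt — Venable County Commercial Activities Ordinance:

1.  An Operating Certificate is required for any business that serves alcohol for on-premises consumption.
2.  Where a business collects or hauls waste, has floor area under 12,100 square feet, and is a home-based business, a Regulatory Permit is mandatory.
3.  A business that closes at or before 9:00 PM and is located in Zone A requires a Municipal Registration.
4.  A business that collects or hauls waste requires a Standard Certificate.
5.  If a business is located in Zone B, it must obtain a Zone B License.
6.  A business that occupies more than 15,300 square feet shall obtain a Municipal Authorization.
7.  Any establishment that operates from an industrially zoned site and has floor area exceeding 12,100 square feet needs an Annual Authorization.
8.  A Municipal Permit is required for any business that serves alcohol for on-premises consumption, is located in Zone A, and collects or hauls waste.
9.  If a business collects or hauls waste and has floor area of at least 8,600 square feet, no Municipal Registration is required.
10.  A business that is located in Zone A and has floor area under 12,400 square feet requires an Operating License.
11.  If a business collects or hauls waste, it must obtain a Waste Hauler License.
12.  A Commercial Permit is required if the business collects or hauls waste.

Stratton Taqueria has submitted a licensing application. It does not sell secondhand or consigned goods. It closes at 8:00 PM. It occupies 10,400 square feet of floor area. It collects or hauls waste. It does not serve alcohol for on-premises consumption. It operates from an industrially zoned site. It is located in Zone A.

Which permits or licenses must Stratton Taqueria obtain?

Commercial Permit, Operating License, Standard Certificate, Waste Hauler License

1. does not serve alcohol for on-premises consumption → Operating Certificate not required.
2. collects or hauls waste; floor area 10,400 square feet < 12,100 square feet; operates from an industrially zoned site (not: is a home-based business) → Regulatory Permit not required.
3. closes 8:00 PM, at/before 9:00 PM; is located in Zone A → Municipal Registration required.
4. collects or hauls waste → Standard Certificate required.
5. is located in Zone A (not: is located in Zone B) → Zone B License not required.
6. floor area 10,400 square feet ≤ 15,300 square feet → Municipal Authorization not required.
7. operates from an industrially zoned site; floor area 10,400 square feet ≤ 12,100 square feet → Annual Authorization not required.
8. does not serve alcohol for on-premises consumption; is located in Zone A; collects or hauls waste → Municipal Permit not required.
9. collects or hauls waste; floor area 10,400 square feet ≥ 8,600 square feet → exempt from Municipal Registration.
10. is located in Zone A; floor area 10,400 square feet < 12,400 square feet → Operating License required.
11. collects or hauls waste → Waste Hauler License required.
12. collects or hauls waste → Commercial Permit required.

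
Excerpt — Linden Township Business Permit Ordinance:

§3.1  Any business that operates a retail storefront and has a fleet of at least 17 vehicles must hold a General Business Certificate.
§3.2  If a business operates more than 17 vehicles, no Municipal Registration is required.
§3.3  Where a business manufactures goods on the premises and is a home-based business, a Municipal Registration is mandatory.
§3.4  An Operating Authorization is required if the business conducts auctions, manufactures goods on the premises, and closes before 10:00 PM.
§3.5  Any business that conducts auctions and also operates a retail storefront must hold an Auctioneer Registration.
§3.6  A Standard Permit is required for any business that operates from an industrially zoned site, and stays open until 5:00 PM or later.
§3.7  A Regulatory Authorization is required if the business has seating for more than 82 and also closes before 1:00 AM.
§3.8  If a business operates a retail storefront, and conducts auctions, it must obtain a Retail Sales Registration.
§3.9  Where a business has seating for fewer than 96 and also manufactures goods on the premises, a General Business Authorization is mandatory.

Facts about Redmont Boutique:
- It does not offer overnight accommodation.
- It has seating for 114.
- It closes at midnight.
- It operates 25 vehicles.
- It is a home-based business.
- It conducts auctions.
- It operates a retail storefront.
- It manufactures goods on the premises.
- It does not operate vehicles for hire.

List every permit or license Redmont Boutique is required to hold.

§3.1 operates a retail storefront; vehicles 25 ≥ 17 → General Business Certificate required.
§3.2 vehicles 25 > 17 → exempt from Municipal Registration.
§3.3 manufactures goods on the premises; is a home-based business → Municipal Registration required.
§3.4 conducts auctions; manufactures goods on the premises; closes midnight, after 10:00 PM → Operating Authorization not required.
§3.5 conducts auctions; operates a retail storefront → Auctioneer Registration required.
§3.6 is a home-based business (not: operates from an industrially zoned site); closes midnight, after 5:00 PM → Standard Permit not required.
§3.7 seating 114 > 82; closes midnight, at/before 1:00 AM → Regulatory Authorization required.
§3.8 operates a retail storefront; conducts auctions → Retail Sales Registration required.
§3.9 seating 114 ≥ 96; manufactures goods on the premises → General Business Authorization not required.

Auctioneer Registration, General Business Certificate, Regulatory Authorization, Retail Sales Registration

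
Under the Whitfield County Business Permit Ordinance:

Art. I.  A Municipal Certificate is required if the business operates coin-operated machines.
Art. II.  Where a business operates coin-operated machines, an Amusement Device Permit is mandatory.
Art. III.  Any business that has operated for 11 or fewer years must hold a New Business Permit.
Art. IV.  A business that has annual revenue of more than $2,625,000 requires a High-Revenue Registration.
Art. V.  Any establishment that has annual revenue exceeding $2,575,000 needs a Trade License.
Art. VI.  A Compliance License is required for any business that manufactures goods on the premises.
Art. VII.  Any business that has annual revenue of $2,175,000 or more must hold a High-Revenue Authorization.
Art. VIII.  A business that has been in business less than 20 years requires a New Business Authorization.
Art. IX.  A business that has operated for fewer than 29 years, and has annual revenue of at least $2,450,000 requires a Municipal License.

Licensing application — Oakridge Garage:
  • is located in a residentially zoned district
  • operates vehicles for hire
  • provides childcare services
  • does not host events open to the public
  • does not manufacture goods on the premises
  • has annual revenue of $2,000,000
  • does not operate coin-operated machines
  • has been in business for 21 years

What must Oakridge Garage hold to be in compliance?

Art. I. does not operate coin-operated machines → Municipal Certificate not required.
Art. II. does not operate coin-operated machines → Amusement Device Permit not required.
Art. III. years in business 21 > 11 → New Business Permit not required.
Art. IV. revenue $2,000,000 ≤ $2,625,000 → High-Revenue Registration not required.
Art. V. revenue $2,000,000 ≤ $2,575,000 → Trade License not required.
Art. VI. does not manufacture goods on the premises → Compliance License not required.
Art. VII. revenue $2,000,000 < $2,175,000 → High-Revenue Authorization not required.
Art. VIII. years in business 21 ≥ 20 → New Business Authorization not required.
Art. IX. years in business 21 < 29; revenue $2,000,000 < $2,450,000 → Municipal License not required.

None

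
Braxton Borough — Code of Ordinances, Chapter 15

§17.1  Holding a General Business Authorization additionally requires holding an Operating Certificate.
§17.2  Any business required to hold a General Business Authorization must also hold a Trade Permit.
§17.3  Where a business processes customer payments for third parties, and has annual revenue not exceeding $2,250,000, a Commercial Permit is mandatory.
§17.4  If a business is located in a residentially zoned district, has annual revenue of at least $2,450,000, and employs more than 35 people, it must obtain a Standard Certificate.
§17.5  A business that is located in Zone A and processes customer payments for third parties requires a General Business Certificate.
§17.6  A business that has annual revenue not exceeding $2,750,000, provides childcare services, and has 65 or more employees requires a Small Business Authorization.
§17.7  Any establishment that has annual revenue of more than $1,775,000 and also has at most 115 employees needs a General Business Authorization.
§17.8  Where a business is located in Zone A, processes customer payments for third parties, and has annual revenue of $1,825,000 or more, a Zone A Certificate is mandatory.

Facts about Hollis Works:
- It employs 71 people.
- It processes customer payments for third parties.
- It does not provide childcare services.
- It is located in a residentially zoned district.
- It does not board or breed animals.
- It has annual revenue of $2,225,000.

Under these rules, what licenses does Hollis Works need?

Commercial Permit, General Business Authorization, Operating Certificate, Trade Permit

§17.1 General Business Authorization is required → Operating Certificate also required.
§17.2 General Business Authorization is required → Trade Permit also required.
§17.3 processes customer payments for third parties; revenue $2,225,000 ≤ $2,250,000 → Commercial Permit required.
§17.4 is located in a residentially zoned district; revenue $2,225,000 < $2,450,000; employees 71 > 35 → Standard Certificate not required.
§17.5 is located in a residentially zoned district (not: is located in Zone A); processes customer payments for third parties → General Business Certificate not required.
§17.6 revenue $2,225,000 ≤ $2,750,000; does not provide childcare services; employees 71 ≥ 65 → Small Business Authorization not required.
§17.7 revenue $2,225,000 > $1,775,000; employees 71 ≤ 115 → General Business Authorization required.
§17.8 is located in a residentially zoned district (not: is located in Zone A); processes customer payments for third parties; revenue $2,225,000 ≥ $1,825,000 → Zone A Certificate not required.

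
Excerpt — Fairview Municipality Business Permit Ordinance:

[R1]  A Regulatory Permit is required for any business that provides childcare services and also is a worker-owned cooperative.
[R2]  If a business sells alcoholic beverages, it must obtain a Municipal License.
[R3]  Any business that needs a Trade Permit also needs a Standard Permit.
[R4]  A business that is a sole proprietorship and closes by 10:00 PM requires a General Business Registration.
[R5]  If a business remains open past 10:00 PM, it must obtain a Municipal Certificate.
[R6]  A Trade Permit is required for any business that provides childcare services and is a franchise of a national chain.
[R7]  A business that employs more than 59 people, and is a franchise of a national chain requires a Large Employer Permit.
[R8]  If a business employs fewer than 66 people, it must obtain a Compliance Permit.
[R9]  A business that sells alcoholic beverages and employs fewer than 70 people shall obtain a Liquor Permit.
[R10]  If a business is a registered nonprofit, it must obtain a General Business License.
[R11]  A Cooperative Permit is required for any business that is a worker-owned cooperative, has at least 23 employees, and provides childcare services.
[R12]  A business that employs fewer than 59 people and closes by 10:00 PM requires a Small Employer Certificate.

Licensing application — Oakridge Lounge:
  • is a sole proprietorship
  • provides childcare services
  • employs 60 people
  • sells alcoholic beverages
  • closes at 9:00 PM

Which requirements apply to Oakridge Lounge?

Compliance Permit, General Business Registration, Liquor Permit, Municipal License

[R1] provides childcare services; is a sole proprietorship (not: is a worker-owned cooperative) → Regulatory Permit not required.
[R2] sells alcoholic beverages → Municipal License required.
[R3] Trade Permit is not required → no effect.
[R4] is a sole proprietorship; closes 9:00 PM, at/before 10:00 PM → General Business Registration required.
[R5] closes 9:00 PM, at/before 10:00 PM → Municipal Certificate not required.
[R6] provides childcare services; is a sole proprietorship (not: is a franchise of a national chain) → Trade Permit not required.
[R7] employees 60 > 59; is a sole proprietorship (not: is a franchise of a national chain) → Large Employer Permit not required.
[R8] employees 60 < 66 → Compliance Permit required.
[R9] sells alcoholic beverages; employees 60 < 70 → Liquor Permit required.
[R10] is a sole proprietorship (not: is a registered nonprofit) → General Business License not required.
[R11] is a sole proprietorship (not: is a worker-owned cooperative); employees 60 ≥ 23; provides childcare services → Cooperative Permit not required.
[R12] employees 60 ≥ 59; closes 9:00 PM, at/before 10:00 PM → Small Employer Certificate not required.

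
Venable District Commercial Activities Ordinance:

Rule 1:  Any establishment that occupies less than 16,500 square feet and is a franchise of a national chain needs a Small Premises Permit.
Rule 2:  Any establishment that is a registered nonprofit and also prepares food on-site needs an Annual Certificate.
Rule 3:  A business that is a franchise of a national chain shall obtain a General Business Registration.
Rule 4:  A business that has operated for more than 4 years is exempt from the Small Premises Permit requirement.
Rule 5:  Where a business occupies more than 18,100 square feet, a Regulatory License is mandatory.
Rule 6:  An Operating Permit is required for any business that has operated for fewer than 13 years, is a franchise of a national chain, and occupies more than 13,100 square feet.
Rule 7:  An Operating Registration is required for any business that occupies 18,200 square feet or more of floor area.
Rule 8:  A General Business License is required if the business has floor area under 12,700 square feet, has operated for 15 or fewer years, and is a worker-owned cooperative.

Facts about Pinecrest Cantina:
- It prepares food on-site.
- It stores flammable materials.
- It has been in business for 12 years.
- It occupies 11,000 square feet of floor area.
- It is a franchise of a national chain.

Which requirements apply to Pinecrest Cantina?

Rule 1: floor area 11,000 square feet < 16,500 square feet; is a franchise of a national chain → Small Premises Permit required.
Rule 2: is a franchise of a national chain (not: is a registered nonprofit); prepares food on-site → Annual Certificate not required.
Rule 3: is a franchise of a national chain → General Business Registration required.
Rule 4: years in business 12 > 4 → exempt from Small Premises Permit.
Rule 5: floor area 11,000 square feet ≤ 18,100 square feet → Regulatory License not required.
Rule 6: years in business 12 < 13; is a franchise of a national chain; floor area 11,000 square feet ≤ 13,100 square feet → Operating Permit not required.
Rule 7: floor area 11,000 square feet < 18,200 square feet → Operating Registration not required.
Rule 8: floor area 11,000 square feet < 12,700 square feet; years in business 12 ≤ 15; is a franchise of a national chain (not: is a worker-owned cooperative) → General Business License not required.

General Business Registration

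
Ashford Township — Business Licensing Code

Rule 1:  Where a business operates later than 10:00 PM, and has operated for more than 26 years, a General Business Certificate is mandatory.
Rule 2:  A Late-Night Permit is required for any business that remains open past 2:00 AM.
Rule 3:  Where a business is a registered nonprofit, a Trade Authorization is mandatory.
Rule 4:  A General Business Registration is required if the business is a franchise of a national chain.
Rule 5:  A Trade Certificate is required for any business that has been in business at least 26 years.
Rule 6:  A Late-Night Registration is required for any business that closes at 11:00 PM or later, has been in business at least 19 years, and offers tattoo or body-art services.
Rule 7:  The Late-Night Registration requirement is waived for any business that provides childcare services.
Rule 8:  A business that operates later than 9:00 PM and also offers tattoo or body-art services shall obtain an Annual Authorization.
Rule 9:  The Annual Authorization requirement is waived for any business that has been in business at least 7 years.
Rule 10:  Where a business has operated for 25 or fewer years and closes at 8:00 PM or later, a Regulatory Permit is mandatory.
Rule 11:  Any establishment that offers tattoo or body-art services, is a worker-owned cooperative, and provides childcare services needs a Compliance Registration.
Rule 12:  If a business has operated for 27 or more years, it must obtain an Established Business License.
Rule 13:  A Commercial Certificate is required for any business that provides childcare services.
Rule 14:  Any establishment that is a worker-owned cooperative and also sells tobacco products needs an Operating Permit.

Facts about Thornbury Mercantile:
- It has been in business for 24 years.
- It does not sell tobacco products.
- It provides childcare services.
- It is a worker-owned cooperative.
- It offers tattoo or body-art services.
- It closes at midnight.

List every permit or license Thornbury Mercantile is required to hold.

Rule 1: closes midnight, after 10:00 PM; years in business 24 ≤ 26 → General Business Certificate not required.
Rule 2: closes midnight, at/before 2:00 AM → Late-Night Permit not required.
Rule 3: is a worker-owned cooperative (not: is a registered nonprofit) → Trade Authorization not required.
Rule 4: is a worker-owned cooperative (not: is a franchise of a national chain) → General Business Registration not required.
Rule 5: years in business 24 < 26 → Trade Certificate not required.
Rule 6: closes midnight, after 11:00 PM; years in business 24 ≥ 19; offers tattoo or body-art services → Late-Night Registration required.
Rule 7: provides childcare services → exempt from Late-Night Registration.
Rule 8: closes midnight, after 9:00 PM; offers tattoo or body-art services → Annual Authorization required.
Rule 9: years in business 24 ≥ 7 → exempt from Annual Authorization.
Rule 10: years in business 24 ≤ 25; closes midnight, after 8:00 PM → Regulatory Permit required.
Rule 11: offers tattoo or body-art services; is a worker-owned cooperative; provides childcare services → Compliance Registration required.
Rule 12: years in business 24 < 27 → Established Business License not required.
Rule 13: provides childcare services → Commercial Certificate required.
Rule 14: is a worker-owned cooperative; does not sell tobacco products → Operating Permit not required.

Commercial Certificate, Compliance Registration, Regulatory Permit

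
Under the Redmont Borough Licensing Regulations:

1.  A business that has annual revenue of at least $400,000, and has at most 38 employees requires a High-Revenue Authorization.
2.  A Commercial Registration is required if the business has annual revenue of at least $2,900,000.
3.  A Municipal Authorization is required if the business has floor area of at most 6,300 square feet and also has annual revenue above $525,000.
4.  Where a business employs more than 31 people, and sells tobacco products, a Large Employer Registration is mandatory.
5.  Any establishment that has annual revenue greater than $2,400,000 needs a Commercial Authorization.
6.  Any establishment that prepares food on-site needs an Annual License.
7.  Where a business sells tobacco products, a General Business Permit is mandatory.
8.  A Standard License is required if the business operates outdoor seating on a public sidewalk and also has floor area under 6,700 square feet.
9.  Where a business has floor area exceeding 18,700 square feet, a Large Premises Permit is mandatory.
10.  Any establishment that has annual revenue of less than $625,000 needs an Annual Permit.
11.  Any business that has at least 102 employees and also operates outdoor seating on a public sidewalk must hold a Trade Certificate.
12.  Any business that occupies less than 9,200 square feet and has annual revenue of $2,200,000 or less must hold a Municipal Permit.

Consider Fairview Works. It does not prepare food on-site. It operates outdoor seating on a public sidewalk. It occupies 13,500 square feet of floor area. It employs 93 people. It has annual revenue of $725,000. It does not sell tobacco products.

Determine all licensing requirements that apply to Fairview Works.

1. revenue $725,000 ≥ $400,000; employees 93 > 38 → High-Revenue Authorization not required.
2. revenue $725,000 < $2,900,000 → Commercial Registration not required.
3. floor area 13,500 square feet > 6,300 square feet; revenue $725,000 > $525,000 → Municipal Authorization not required.
4. employees 93 > 31; does not sell tobacco products → Large Employer Registration not required.
5. revenue $725,000 ≤ $2,400,000 → Commercial Authorization not required.
6. does not prepare food on-site → Annual License not required.
7. does not sell tobacco products → General Business Permit not required.
8. operates outdoor seating on a public sidewalk; floor area 13,500 square feet ≥ 6,700 square feet → Standard License not required.
9. floor area 13,500 square feet ≤ 18,700 square feet → Large Premises Permit not required.
10. revenue $725,000 ≥ $625,000 → Annual Permit not required.
11. employees 93 < 102; operates outdoor seating on a public sidewalk → Trade Certificate not required.
12. floor area 13,500 square feet ≥ 9,200 square feet; revenue $725,000 ≤ $2,200,000 → Municipal Permit not required.

None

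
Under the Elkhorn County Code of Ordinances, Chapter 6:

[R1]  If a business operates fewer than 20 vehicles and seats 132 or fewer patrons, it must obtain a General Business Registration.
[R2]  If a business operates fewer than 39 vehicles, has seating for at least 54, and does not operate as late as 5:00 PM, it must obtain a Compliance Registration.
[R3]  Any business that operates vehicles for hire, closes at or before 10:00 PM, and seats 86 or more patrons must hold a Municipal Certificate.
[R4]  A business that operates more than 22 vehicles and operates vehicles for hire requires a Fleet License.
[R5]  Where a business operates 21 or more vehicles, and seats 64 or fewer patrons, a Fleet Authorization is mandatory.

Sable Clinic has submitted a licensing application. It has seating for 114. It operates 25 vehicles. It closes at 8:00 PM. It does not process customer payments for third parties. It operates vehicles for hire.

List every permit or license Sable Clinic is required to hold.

[R1] vehicles 25 ≥ 20; seating 114 ≤ 132 → General Business Registration not required.
[R2] vehicles 25 < 39; seating 114 ≥ 54; closes 8:00 PM, after 5:00 PM → Compliance Registration not required.
[R3] operates vehicles for hire; closes 8:00 PM, at/before 10:00 PM; seating 114 ≥ 86 → Municipal Certificate required.
[R4] vehicles 25 > 22; operates vehicles for hire → Fleet License required.
[R5] vehicles 25 ≥ 21; seating 114 > 64 → Fleet Authorization not required.

Fleet License, Municipal Certificate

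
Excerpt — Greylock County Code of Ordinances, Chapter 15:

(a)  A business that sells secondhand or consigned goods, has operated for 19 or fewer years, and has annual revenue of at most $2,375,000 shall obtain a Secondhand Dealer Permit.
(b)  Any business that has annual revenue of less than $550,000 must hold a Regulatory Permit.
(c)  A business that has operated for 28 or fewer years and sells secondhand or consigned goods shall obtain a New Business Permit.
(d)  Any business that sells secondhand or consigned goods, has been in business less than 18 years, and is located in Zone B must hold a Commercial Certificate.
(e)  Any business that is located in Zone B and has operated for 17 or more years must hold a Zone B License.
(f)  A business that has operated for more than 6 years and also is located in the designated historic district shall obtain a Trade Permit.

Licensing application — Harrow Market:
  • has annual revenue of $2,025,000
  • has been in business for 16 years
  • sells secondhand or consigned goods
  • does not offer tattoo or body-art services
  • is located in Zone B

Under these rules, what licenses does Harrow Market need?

Commercial Certificate, New Business Permit, Secondhand Dealer Permit

(a) sells secondhand or consigned goods; years in business 16 ≤ 19; revenue $2,025,000 ≤ $2,375,000 → Secondhand Dealer Permit required.
(b) revenue $2,025,000 ≥ $550,000 → Regulatory Permit not required.
(c) years in business 16 ≤ 28; sells secondhand or consigned goods → New Business Permit required.
(d) sells secondhand or consigned goods; years in business 16 < 18; is located in Zone B → Commercial Certificate required.
(e) is located in Zone B; years in business 16 < 17 → Zone B License not required.
(f) years in business 16 > 6; is located in Zone B (not: is located in the designated historic district) → Trade Permit not required.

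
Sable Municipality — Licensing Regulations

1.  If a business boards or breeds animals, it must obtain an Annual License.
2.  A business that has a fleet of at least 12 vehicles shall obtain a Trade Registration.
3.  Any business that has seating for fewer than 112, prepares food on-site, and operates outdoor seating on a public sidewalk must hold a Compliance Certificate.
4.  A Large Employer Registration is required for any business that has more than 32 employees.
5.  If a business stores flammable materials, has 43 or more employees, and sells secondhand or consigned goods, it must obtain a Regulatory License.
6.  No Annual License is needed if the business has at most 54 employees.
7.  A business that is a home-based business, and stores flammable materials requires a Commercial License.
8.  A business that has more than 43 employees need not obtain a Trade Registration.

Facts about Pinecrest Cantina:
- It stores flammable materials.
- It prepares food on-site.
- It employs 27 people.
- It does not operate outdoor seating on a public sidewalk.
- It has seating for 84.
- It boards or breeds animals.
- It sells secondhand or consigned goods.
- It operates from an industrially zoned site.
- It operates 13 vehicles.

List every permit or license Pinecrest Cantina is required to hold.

Trade Registration

1. boards or breeds animals → Annual License required.
2. vehicles 13 ≥ 12 → Trade Registration required.
3. seating 84 < 112; prepares food on-site; does not operate outdoor seating on a public sidewalk → Compliance Certificate not required.
4. employees 27 ≤ 32 → Large Employer Registration not required.
5. stores flammable materials; employees 27 < 43; sells secondhand or consigned goods → Regulatory License not required.
6. employees 27 ≤ 54 → exempt from Annual License.
7. operates from an industrially zoned site (not: is a home-based business); stores flammable materials → Commercial License not required.
8. employees 27 ≤ 43 → Trade Registration exemption does not apply.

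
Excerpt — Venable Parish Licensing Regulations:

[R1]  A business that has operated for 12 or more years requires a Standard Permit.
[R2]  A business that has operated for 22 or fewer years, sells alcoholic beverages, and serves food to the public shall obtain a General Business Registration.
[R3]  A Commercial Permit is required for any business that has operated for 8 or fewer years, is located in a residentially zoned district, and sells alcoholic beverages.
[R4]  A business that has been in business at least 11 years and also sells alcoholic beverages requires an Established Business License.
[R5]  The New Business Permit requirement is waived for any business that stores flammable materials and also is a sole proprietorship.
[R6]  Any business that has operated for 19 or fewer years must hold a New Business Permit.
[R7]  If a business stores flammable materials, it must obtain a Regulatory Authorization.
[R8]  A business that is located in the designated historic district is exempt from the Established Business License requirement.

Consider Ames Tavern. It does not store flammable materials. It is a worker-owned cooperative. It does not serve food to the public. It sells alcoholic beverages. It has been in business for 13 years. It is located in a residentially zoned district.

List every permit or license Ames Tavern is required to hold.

Established Business License, New Business Permit, Standard Permit

[R1] years in business 13 ≥ 12 → Standard Permit required.
[R2] years in business 13 ≤ 22; sells alcoholic beverages; does not serve food to the public → General Business Registration not required.
[R3] years in business 13 > 8; is located in a residentially zoned district; sells alcoholic beverages → Commercial Permit not required.
[R4] years in business 13 ≥ 11; sells alcoholic beverages → Established Business License required.
[R5] does not store flammable materials; is a worker-owned cooperative (not: is a sole proprietorship) → New Business Permit exemption does not apply.
[R6] years in business 13 ≤ 19 → New Business Permit required.
[R7] does not store flammable materials → Regulatory Authorization not required.
[R8] is located in a residentially zoned district (not: is located in the designated historic district) → Established Business License exemption does not apply.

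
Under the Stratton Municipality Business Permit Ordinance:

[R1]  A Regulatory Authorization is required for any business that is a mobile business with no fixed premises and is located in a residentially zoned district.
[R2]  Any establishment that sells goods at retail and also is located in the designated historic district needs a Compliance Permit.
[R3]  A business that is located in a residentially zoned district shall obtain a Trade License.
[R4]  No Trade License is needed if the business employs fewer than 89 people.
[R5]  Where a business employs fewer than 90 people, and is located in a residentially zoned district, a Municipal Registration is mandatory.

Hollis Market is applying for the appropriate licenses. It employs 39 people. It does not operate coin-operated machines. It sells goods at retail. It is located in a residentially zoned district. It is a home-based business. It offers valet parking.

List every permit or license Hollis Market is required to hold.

[R1] is a home-based business (not: is a mobile business with no fixed premises); is located in a residentially zoned district → Regulatory Authorization not required.
[R2] sells goods at retail; is located in a residentially zoned district (not: is located in the designated historic district) → Compliance Permit not required.
[R3] is located in a residentially zoned district → Trade License required.
[R4] employees 39 < 89 → exempt from Trade License.
[R5] employees 39 < 90; is located in a residentially zoned district → Municipal Registration required.

Municipal Registration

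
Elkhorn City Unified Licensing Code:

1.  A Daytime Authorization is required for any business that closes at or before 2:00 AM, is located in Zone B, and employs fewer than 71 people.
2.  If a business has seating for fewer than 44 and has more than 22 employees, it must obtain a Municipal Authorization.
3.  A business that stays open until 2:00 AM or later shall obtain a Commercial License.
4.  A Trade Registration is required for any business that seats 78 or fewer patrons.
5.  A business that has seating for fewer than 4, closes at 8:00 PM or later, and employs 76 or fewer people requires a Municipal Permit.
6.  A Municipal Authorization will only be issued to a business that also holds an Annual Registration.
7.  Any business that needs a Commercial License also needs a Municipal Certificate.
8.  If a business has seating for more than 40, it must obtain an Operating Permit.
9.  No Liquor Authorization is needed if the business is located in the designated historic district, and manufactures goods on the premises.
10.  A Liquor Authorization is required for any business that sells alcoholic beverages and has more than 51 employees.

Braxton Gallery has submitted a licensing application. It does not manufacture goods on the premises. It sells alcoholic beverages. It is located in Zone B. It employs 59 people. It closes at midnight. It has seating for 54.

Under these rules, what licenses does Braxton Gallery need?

Daytime Authorization, Liquor Authorization, Operating Permit, Trade Registration

1. closes midnight, at/before 2:00 AM; is located in Zone B; employees 59 < 71 → Daytime Authorization required.
2. seating 54 ≥ 44; employees 59 > 22 → Municipal Authorization not required.
3. closes midnight, at/before 2:00 AM → Commercial License not required.
4. seating 54 ≤ 78 → Trade Registration required.
5. seating 54 ≥ 4; closes midnight, after 8:00 PM; employees 59 ≤ 76 → Municipal Permit not required.
6. Municipal Authorization is not required → no effect.
7. Commercial License is not required → no effect.
8. seating 54 > 40 → Operating Permit required.
9. is located in Zone B (not: is located in the designated historic district); does not manufacture goods on the premises → Liquor Authorization exemption does not apply.
10. sells alcoholic beverages; employees 59 > 51 → Liquor Authorization required.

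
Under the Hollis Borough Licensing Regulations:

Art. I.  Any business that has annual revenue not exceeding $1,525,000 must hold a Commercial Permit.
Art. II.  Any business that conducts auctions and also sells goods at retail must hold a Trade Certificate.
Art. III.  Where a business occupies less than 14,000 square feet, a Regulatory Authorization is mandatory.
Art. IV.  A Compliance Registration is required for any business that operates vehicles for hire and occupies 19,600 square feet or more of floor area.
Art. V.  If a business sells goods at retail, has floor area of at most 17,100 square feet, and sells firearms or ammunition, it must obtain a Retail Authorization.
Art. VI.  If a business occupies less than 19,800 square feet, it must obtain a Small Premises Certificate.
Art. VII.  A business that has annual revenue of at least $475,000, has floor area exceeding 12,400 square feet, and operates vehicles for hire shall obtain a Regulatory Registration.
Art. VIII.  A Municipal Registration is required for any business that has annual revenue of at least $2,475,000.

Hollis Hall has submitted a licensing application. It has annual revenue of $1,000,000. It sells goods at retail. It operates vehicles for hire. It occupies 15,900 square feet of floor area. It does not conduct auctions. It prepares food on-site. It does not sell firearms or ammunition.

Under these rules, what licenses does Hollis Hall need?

Art. I. revenue $1,000,000 ≤ $1,525,000 → Commercial Permit required.
Art. II. does not conduct auctions; sells goods at retail → Trade Certificate not required.
Art. III. floor area 15,900 square feet ≥ 14,000 square feet → Regulatory Authorization not required.
Art. IV. operates vehicles for hire; floor area 15,900 square feet < 19,600 square feet → Compliance Registration not required.
Art. V. sells goods at retail; floor area 15,900 square feet ≤ 17,100 square feet; does not sell firearms or ammunition → Retail Authorization not required.
Art. VI. floor area 15,900 square feet < 19,800 square feet → Small Premises Certificate required.
Art. VII. revenue $1,000,000 ≥ $475,000; floor area 15,900 square feet > 12,400 square feet; operates vehicles for hire → Regulatory Registration required.
Art. VIII. revenue $1,000,000 < $2,475,000 → Municipal Registration not required.

Commercial Permit, Regulatory Registration, Small Premises Certificate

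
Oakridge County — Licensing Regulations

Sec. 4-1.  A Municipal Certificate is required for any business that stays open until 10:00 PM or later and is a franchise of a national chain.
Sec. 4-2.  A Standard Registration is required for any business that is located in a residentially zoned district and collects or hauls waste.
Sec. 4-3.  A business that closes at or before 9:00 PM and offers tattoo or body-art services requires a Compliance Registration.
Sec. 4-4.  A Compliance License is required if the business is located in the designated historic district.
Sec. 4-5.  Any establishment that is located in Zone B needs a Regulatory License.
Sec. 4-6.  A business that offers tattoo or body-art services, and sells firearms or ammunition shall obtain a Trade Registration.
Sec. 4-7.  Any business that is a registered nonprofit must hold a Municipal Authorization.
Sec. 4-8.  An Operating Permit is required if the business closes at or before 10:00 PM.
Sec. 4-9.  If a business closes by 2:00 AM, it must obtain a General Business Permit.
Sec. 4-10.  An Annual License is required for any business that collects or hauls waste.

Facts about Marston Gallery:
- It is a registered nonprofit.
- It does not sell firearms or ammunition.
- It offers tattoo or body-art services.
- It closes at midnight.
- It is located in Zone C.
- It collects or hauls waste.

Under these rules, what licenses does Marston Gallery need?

Annual License, General Business Permit, Municipal Authorization

Sec. 4-1. closes midnight, after 10:00 PM; is a registered nonprofit (not: is a franchise of a national chain) → Municipal Certificate not required.
Sec. 4-2. is located in Zone C (not: is located in a residentially zoned district); collects or hauls waste → Standard Registration not required.
Sec. 4-3. closes midnight, after 9:00 PM; offers tattoo or body-art services → Compliance Registration not required.
Sec. 4-4. is located in Zone C (not: is located in the designated historic district) → Compliance License not required.
Sec. 4-5. is located in Zone C (not: is located in Zone B) → Regulatory License not required.
Sec. 4-6. offers tattoo or body-art services; does not sell firearms or ammunition → Trade Registration not required.
Sec. 4-7. is a registered nonprofit → Municipal Authorization required.
Sec. 4-8. closes midnight, after 10:00 PM → Operating Permit not required.
Sec. 4-9. closes midnight, at/before 2:00 AM → General Business Permit required.
Sec. 4-10. collects or hauls waste → Annual License required.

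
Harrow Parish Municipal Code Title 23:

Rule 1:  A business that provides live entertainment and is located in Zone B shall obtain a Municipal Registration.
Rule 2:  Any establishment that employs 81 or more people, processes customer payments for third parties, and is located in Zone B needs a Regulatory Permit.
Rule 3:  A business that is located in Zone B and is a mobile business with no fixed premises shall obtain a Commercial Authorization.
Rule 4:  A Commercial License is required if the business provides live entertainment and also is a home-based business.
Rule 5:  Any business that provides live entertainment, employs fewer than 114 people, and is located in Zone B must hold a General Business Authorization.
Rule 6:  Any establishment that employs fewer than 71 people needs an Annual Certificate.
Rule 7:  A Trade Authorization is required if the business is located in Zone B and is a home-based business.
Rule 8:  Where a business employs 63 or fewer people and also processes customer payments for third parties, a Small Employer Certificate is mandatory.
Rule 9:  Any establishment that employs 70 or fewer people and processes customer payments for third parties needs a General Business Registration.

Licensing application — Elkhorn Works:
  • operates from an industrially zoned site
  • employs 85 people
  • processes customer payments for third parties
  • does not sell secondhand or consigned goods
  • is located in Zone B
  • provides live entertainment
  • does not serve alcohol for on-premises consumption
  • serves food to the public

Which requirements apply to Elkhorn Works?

General Business Authorization, Municipal Registration, Regulatory Permit

Rule 1: provides live entertainment; is located in Zone B → Municipal Registration required.
Rule 2: employees 85 ≥ 81; processes customer payments for third parties; is located in Zone B → Regulatory Permit required.
Rule 3: is located in Zone B; operates from an industrially zoned site (not: is a mobile business with no fixed premises) → Commercial Authorization not required.
Rule 4: provides live entertainment; operates from an industrially zoned site (not: is a home-based business) → Commercial License not required.
Rule 5: provides live entertainment; employees 85 < 114; is located in Zone B → General Business Authorization required.
Rule 6: employees 85 ≥ 71 → Annual Certificate not required.
Rule 7: is located in Zone B; operates from an industrially zoned site (not: is a home-based business) → Trade Authorization not required.
Rule 8: employees 85 > 63; processes customer payments for third parties → Small Employer Certificate not required.
Rule 9: employees 85 > 70; processes customer payments for third parties → General Business Registration not required.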